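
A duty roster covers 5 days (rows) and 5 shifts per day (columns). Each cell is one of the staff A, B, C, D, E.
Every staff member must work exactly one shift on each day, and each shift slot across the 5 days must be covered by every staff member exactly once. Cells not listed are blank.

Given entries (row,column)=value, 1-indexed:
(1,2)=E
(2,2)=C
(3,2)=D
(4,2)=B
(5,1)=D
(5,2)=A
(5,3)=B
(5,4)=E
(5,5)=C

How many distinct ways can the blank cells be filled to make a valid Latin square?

56

Day 1, shift 1: eliminating its day and shift leaves {A, B, C}.
Day 1, shift 3: eliminating its day and shift leaves {A, C, D}.
Day 1, shift 4: eliminating its day and shift leaves {A, B, C, D}.
Day 1, shift 5: eliminating its day and shift leaves {A, B, D}.
Day 2, shift 1: eliminating its day and shift leaves {A, B, E}.
Day 2, shift 3: eliminating its day and shift leaves {A, D, E}.
Day 2, shift 4: eliminating its day and shift leaves {A, B, D}.
Day 2, shift 5: eliminating its day and shift leaves {A, B, D, E}.
Day 3, shift 1: eliminating its day and shift leaves {A, B, C, E}.
Day 3, shift 3: eliminating its day and shift leaves {A, C, E}.
Day 3, shift 4: eliminating its day and shift leaves {A, B, C}.
Day 3, shift 5: eliminating its day and shift leaves {A, B, E}.
Day 4, shift 1: eliminating its day and shift leaves {A, C, E}.
Day 4, shift 3: eliminating its day and shift leaves {A, C, D, E}.
Day 4, shift 4: eliminating its day and shift leaves {A, C, D}.
Day 4, shift 5: eliminating its day and shift leaves {A, D, E}.
Enumerating the assignments across these blanks that avoid any day or shift repeat gives 56 completions.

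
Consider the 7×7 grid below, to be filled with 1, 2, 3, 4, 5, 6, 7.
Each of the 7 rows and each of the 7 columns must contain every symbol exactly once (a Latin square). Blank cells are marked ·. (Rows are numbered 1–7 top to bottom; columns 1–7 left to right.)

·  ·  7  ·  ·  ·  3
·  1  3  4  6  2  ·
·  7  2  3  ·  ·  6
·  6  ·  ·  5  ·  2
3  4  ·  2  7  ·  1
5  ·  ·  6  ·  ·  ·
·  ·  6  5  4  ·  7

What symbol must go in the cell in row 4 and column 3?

Row 1, column 4: row 1 has {3, 7} and column 4 has {2, 3, 4, 5, 6}, leaving only 1.
Row 1, column 5: row 1 has {1, 3, 7} and column 5 has {4, 5, 6, 7}, leaving only 2.
Row 1, column 2: row 1 has {1, 2, 3, 7} and column 2 has {1, 4, 6, 7}, leaving only 5.
Row 2, column 1: row 2 has {1, 2, 3, 4, 6} and column 1 has {3, 5}, leaving only 7.
Row 2, column 7: row 2 has {1, 2, 3, 4, 6, 7} and column 7 has {1, 2, 3, 6, 7}, leaving only 5.
Row 3, column 5: row 3 has {2, 3, 6, 7} and column 5 has {2, 4, 5, 6, 7}, leaving only 1.
Row 3, column 1: row 3 has {1, 2, 3, 6, 7} and column 1 has {3, 5, 7}, leaving only 4.
Row 1, column 1: row 1 has {1, 2, 3, 5, 7} and column 1 has {3, 4, 5, 7}, leaving only 6.
Row 1, column 6: row 1 has {1, 2, 3, 5, 6, 7} and column 6 has {2}, leaving only 4.
Row 3, column 6: row 3 has {1, 2, 3, 4, 6, 7} and column 6 has {2, 4}, leaving only 5.
Row 4, column 1: row 4 has {2, 5, 6} and column 1 has {3, 4, 5, 6, 7}, leaving only 1.
Row 4 already has {1, 2, 5, 6} and column 3 already has {2, 3, 6, 7}, so row 4, column 3 must be 4.

4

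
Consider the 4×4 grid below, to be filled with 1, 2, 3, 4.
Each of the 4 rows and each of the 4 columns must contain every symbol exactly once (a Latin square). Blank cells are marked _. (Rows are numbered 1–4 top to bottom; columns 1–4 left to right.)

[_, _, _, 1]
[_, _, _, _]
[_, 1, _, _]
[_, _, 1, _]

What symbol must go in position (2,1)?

Row 2, column 1 is narrowed to {1, 2, 3, 4}.
If it were 2, propagating the remaining blanks reaches a contradiction.
If it were 3, propagating the remaining blanks reaches a contradiction.
If it were 4, propagating the remaining blanks reaches a contradiction.
So row 2, column 1 must be 1.

1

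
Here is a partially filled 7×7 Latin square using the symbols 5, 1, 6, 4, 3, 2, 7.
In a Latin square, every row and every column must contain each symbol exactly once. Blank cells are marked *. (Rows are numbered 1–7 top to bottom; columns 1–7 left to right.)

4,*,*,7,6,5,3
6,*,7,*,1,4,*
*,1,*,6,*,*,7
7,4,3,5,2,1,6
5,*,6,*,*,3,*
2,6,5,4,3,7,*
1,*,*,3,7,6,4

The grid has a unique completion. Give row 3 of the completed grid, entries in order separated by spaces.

3 1 4 6 5 2 7

Row 3, column 1: row 3 has {1, 6, 7} and column 1 has {5, 1, 6, 4, 2, 7}, leaving only 3.
Row 3, column 6: row 3 has {1, 6, 3, 7} and column 6 has {5, 1, 6, 4, 3, 7}, leaving only 2.
Row 3, column 3: row 3 has {1, 6, 3, 2, 7} and column 3 has {5, 6, 3, 7}, leaving only 4.
Row 3, column 5: row 3 has {1, 6, 4, 3, 2, 7} and column 5 has {1, 6, 3, 2, 7}, leaving only 5.
So row 3 reads: 3 1 4 6 5 2 7.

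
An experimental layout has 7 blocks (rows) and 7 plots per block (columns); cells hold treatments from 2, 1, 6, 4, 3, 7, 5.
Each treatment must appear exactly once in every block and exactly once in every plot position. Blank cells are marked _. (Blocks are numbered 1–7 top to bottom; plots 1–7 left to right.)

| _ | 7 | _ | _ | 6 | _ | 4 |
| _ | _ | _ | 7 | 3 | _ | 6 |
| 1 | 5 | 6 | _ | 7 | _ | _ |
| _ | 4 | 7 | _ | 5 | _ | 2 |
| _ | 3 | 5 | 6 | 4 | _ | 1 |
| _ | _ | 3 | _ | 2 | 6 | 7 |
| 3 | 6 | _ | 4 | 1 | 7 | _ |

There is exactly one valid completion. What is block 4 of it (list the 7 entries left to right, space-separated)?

6 4 7 1 5 3 2

Block 4, plot 1: block 4 has {2, 4, 7, 5} and plot 1 has {1, 3}, leaving only 6.
Block 3, plot 7: block 3 has {1, 6, 7, 5} and plot 7 has {2, 1, 6, 4, 7}, leaving only 3.
Block 3, plot 4: block 3 has {1, 6, 3, 7, 5} and plot 4 has {6, 4, 7}, leaving only 2.
Block 3, plot 6: block 3 has {2, 1, 6, 3, 7, 5} and plot 6 has {6, 7}, leaving only 4.
Block 5, plot 6: block 5 has {1, 6, 4, 3, 5} and plot 6 has {6, 4, 7}, leaving only 2.
Block 5, plot 1: block 5 has {2, 1, 6, 4, 3, 5} and plot 1 has {1, 6, 3}, leaving only 7.
Block 6, plot 2: block 6 has {2, 6, 3, 7} and plot 2 has {6, 4, 3, 7, 5}, leaving only 1.
Block 2, plot 2: block 2 has {6, 3, 7} and plot 2 has {1, 6, 4, 3, 7, 5}, leaving only 2.
Block 6, plot 4: block 6 has {2, 1, 6, 3, 7} and plot 4 has {2, 6, 4, 7}, leaving only 5.
Block 6, plot 1: block 6 has {2, 1, 6, 3, 7, 5} and plot 1 has {1, 6, 3, 7}, leaving only 4.
Block 2, plot 1: block 2 has {2, 6, 3, 7} and plot 1 has {1, 6, 4, 3, 7}, leaving only 5.
Block 1, plot 1: block 1 has {6, 4, 7} and plot 1 has {1, 6, 4, 3, 7, 5}, leaving only 2.
Block 1, plot 3: block 1 has {2, 6, 4, 7} and plot 3 has {6, 3, 7, 5}, leaving only 1.
Block 1, plot 4: block 1 has {2, 1, 6, 4, 7} and plot 4 has {2, 6, 4, 7, 5}, leaving only 3.
Block 4, plot 4: block 4 has {2, 6, 4, 7, 5} and plot 4 has {2, 6, 4, 3, 7, 5}, leaving only 1.
Block 4, plot 6: block 4 has {2, 1, 6, 4, 7, 5} and plot 6 has {2, 6, 4, 7}, leaving only 3.
So block 4 reads: 6 4 7 1 5 3 2.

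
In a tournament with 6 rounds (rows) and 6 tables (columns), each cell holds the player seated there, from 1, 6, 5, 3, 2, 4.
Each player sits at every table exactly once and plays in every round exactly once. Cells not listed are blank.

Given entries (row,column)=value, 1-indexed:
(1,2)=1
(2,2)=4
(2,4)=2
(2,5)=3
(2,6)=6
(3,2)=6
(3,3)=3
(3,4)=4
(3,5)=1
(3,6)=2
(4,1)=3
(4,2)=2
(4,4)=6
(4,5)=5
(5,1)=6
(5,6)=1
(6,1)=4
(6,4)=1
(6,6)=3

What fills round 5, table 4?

5

Round 3, table 1: round 3 has {1, 6, 3, 2, 4} and table 1 has {6, 3, 4}, leaving only 5.
Round 1, table 1: round 1 has {1} and table 1 has {6, 5, 3, 4}, leaving only 2.
Round 2, table 1: round 2 has {6, 3, 2, 4} and table 1 has {6, 5, 3, 2, 4}, leaving only 1.
Round 2, table 3: round 2 has {1, 6, 3, 2, 4} and table 3 has {3}, leaving only 5.
Round 4, table 6: round 4 has {6, 5, 3, 2} and table 6 has {1, 6, 3, 2}, leaving only 4.
Round 1, table 6: round 1 has {1, 2} and table 6 has {1, 6, 3, 2, 4}, leaving only 5.
Round 1, table 4: round 1 has {1, 5, 2} and table 4 has {1, 6, 2, 4}, leaving only 3.
Round 5 already has {1, 6} and table 4 already has {1, 6, 3, 2, 4}, so round 5, table 4 must be 5.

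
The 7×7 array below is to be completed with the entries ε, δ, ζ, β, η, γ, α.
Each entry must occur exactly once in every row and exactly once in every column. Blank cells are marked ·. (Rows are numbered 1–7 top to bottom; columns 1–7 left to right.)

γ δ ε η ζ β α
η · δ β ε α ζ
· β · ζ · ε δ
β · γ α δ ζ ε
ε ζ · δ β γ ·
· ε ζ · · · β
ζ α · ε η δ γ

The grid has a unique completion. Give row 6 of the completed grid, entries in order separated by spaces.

δ ε ζ γ α η β

Row 6, column 4: row 6 has {ε, ζ, β} and column 4 has {ε, δ, ζ, β, η, α}, leaving only γ.
Row 6, column 5: row 6 has {ε, ζ, β, γ} and column 5 has {ε, δ, ζ, β, η}, leaving only α.
Row 6, column 1: row 6 has {ε, ζ, β, γ, α} and column 1 has {ε, ζ, β, η, γ}, leaving only δ.
Row 6, column 6: row 6 has {ε, δ, ζ, β, γ, α} and column 6 has {ε, δ, ζ, β, γ, α}, leaving only η.
So row 6 reads: δ ε ζ γ α η β.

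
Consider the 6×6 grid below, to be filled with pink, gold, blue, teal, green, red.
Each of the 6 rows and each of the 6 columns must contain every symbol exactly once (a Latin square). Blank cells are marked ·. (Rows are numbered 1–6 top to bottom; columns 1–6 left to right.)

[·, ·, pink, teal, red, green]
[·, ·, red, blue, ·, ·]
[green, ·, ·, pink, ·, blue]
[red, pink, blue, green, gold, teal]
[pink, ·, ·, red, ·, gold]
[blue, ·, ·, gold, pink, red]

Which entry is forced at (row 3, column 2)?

Row 1, column 1: row 1 has {pink, teal, green, red} and column 1 has {pink, blue, green, red}, leaving only gold.
Row 1, column 2: row 1 has {pink, gold, teal, green, red} and column 2 has {pink}, leaving only blue.
Row 2, column 1: row 2 has {blue, red} and column 1 has {pink, gold, blue, green, red}, leaving only teal.
Row 2, column 5: row 2 has {blue, teal, red} and column 5 has {pink, gold, red}, leaving only green.
Row 2, column 2: row 2 has {blue, teal, green, red} and column 2 has {pink, blue}, leaving only gold.
Row 2, column 6: row 2 has {gold, blue, teal, green, red} and column 6 has {gold, blue, teal, green, red}, leaving only pink.
Row 3, column 5: row 3 has {pink, blue, green} and column 5 has {pink, gold, green, red}, leaving only teal.
Row 3 already has {pink, blue, teal, green} and column 2 already has {pink, gold, blue}, so row 3, column 2 must be red.

red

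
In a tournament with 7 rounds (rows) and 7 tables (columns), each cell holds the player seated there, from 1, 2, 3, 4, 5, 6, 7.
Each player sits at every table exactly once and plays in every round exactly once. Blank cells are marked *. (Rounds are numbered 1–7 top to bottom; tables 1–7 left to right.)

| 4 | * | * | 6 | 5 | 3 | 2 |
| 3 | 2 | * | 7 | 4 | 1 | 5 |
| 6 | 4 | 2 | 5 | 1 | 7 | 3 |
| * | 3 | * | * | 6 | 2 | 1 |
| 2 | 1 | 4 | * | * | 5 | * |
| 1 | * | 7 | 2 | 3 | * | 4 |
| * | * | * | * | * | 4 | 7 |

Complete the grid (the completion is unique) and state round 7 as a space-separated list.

5 6 3 1 2 4 7

Round 7, table 1: round 7 has {4, 7} and table 1 has {1, 2, 3, 4, 6}, leaving only 5.
Round 7, table 2: round 7 has {4, 5, 7} and table 2 has {1, 2, 3, 4}, leaving only 6.
Round 7, table 5: round 7 has {4, 5, 6, 7} and table 5 has {1, 3, 4, 5, 6}, leaving only 2.
Round 1, table 2: round 1 has {2, 3, 4, 5, 6} and table 2 has {1, 2, 3, 4, 6}, leaving only 7.
Round 1, table 3: round 1 has {2, 3, 4, 5, 6, 7} and table 3 has {2, 4, 7}, leaving only 1.
Round 7, table 3: round 7 has {2, 4, 5, 6, 7} and table 3 has {1, 2, 4, 7}, leaving only 3.
Round 7, table 4: round 7 has {2, 3, 4, 5, 6, 7} and table 4 has {2, 5, 6, 7}, leaving only 1.
So round 7 reads: 5 6 3 1 2 4 7.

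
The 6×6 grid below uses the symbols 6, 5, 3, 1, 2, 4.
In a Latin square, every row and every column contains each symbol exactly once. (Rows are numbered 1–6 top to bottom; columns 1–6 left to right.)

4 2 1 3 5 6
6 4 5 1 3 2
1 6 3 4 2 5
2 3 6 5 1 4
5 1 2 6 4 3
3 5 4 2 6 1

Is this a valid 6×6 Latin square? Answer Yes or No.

Yes

Each row is a permutation of the 6 symbols, and so is each column.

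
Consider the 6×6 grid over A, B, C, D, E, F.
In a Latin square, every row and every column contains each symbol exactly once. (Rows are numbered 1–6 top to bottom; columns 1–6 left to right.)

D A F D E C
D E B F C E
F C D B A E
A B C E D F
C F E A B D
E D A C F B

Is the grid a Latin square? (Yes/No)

Row 2 contains E twice (at columns 2 and 6); row 1 is also not a permutation.

No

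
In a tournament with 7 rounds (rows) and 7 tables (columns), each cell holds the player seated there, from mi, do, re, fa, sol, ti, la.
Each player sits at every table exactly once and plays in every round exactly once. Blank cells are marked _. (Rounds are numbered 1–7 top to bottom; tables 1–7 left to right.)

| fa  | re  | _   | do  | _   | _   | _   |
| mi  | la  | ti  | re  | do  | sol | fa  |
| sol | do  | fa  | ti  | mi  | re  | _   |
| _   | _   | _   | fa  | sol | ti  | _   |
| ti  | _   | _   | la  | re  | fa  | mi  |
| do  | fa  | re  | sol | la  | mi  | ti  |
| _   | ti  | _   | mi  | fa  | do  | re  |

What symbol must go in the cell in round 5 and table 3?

Round 1, table 5: round 1 has {do, re, fa} and table 5 has {mi, do, re, fa, sol, la}, leaving only ti.
Round 1, table 6: round 1 has {do, re, fa, ti} and table 6 has {mi, do, re, fa, sol, ti}, leaving only la.
Round 1, table 7: round 1 has {do, re, fa, ti, la} and table 7 has {mi, re, fa, ti}, leaving only sol.
Round 1, table 3: round 1 has {do, re, fa, sol, ti, la} and table 3 has {re, fa, ti}, leaving only mi.
Round 3, table 7: round 3 has {mi, do, re, fa, sol, ti} and table 7 has {mi, re, fa, sol, ti}, leaving only la.
Round 4, table 2: round 4 has {fa, sol, ti} and table 2 has {do, re, fa, ti, la}, leaving only mi.
Round 4, table 7: round 4 has {mi, fa, sol, ti} and table 7 has {mi, re, fa, sol, ti, la}, leaving only do.
Round 4, table 3: round 4 has {mi, do, fa, sol, ti} and table 3 has {mi, re, fa, ti}, leaving only la.
Round 4, table 1: round 4 has {mi, do, fa, sol, ti, la} and table 1 has {mi, do, fa, sol, ti}, leaving only re.
Round 5, table 2: round 5 has {mi, re, fa, ti, la} and table 2 has {mi, do, re, fa, ti, la}, leaving only sol.
Round 5 already has {mi, re, fa, sol, ti, la} and table 3 already has {mi, re, fa, ti, la}, so round 5, table 3 must be do.

do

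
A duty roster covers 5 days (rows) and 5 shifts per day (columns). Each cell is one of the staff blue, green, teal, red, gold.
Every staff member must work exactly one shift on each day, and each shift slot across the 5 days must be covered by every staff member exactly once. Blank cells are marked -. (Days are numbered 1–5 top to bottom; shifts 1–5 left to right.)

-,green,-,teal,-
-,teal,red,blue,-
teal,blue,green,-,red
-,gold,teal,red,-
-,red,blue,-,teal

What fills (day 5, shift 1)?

Day 1, shift 3: day 1 has {green, teal} and shift 3 has {blue, green, teal, red}, leaving only gold.
Day 1, shift 5: day 1 has {green, teal, gold} and shift 5 has {teal, red}, leaving only blue.
Day 1, shift 1: day 1 has {blue, green, teal, gold} and shift 1 has {teal}, leaving only red.
Day 3, shift 4: day 3 has {blue, green, teal, red} and shift 4 has {blue, teal, red}, leaving only gold.
Day 4, shift 5: day 4 has {teal, red, gold} and shift 5 has {blue, teal, red}, leaving only green.
Day 2, shift 5: day 2 has {blue, teal, red} and shift 5 has {blue, green, teal, red}, leaving only gold.
Day 2, shift 1: day 2 has {blue, teal, red, gold} and shift 1 has {teal, red}, leaving only green.
Day 5 already has {blue, teal, red} and shift 1 already has {green, teal, red}, so day 5, shift 1 must be gold.

gold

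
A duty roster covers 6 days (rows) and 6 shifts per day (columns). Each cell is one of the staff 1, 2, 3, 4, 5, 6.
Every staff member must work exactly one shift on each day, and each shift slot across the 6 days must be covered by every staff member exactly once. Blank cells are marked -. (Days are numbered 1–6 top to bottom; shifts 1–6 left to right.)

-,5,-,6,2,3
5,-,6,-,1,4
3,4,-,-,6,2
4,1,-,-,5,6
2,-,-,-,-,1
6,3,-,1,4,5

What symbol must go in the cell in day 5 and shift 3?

Day 1, shift 1: day 1 has {2, 3, 5, 6} and shift 1 has {2, 3, 4, 5, 6}, leaving only 1.
Day 1, shift 3: day 1 has {1, 2, 3, 5, 6} and shift 3 has {6}, leaving only 4.
Day 2, shift 2: day 2 has {1, 4, 5, 6} and shift 2 has {1, 3, 4, 5}, leaving only 2.
Day 2, shift 4: day 2 has {1, 2, 4, 5, 6} and shift 4 has {1, 6}, leaving only 3.
Day 3, shift 4: day 3 has {2, 3, 4, 6} and shift 4 has {1, 3, 6}, leaving only 5.
Day 3, shift 3: day 3 has {2, 3, 4, 5, 6} and shift 3 has {4, 6}, leaving only 1.
Day 4, shift 4: day 4 has {1, 4, 5, 6} and shift 4 has {1, 3, 5, 6}, leaving only 2.
Day 4, shift 3: day 4 has {1, 2, 4, 5, 6} and shift 3 has {1, 4, 6}, leaving only 3.
Day 5 already has {1, 2} and shift 3 already has {1, 3, 4, 6}, so day 5, shift 3 must be 5.

5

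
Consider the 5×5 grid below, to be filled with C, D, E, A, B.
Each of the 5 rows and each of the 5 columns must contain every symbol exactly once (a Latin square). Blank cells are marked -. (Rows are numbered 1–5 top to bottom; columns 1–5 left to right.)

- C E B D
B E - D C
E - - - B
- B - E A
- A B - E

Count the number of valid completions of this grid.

1

Row 1, column 1: eliminating its row and column leaves {A}.
Row 2, column 3: eliminating its row and column leaves {A}.
Row 3, column 2: eliminating its row and column leaves {D}.
Row 3, column 3: eliminating its row and column leaves {C, D, A}.
Row 3, column 4: eliminating its row and column leaves {C, A}.
Row 4, column 1: eliminating its row and column leaves {C, D}.
Row 4, column 3: eliminating its row and column leaves {C, D}.
Row 5, column 1: eliminating its row and column leaves {C, D}.
Row 5, column 4: eliminating its row and column leaves {C}.
Only one assignment across all blanks avoids any row or column repeat, giving 1 completion.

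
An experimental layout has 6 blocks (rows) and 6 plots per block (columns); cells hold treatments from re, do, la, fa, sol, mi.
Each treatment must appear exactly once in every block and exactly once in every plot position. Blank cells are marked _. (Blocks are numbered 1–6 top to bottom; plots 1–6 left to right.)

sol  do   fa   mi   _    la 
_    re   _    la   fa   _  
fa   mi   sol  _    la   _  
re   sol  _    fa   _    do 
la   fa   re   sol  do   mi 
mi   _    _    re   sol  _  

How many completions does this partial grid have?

1

Block 1, plot 5: eliminating its block and plot leaves {re}.
Block 2, plot 1: eliminating its block and plot leaves {do}.
Block 2, plot 3: eliminating its block and plot leaves {do, mi}.
Block 2, plot 6: eliminating its block and plot leaves {sol}.
Block 3, plot 4: eliminating its block and plot leaves {do}.
Block 3, plot 6: eliminating its block and plot leaves {re}.
Block 4, plot 3: eliminating its block and plot leaves {la, mi}.
Block 4, plot 5: eliminating its block and plot leaves {mi}.
Block 6, plot 2: eliminating its block and plot leaves {la}.
Block 6, plot 3: eliminating its block and plot leaves {do, la}.
Block 6, plot 6: eliminating its block and plot leaves {fa}.
Only one assignment across all blanks avoids any block or plot repeat, giving 1 completion.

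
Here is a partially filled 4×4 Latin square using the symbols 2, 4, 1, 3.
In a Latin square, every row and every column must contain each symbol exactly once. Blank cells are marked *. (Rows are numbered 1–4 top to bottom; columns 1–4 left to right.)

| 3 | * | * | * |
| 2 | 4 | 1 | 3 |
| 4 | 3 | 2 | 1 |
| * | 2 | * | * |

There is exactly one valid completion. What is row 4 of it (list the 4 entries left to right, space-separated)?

1 2 3 4

Row 4, column 1: row 4 has {2} and column 1 has {2, 4, 3}, leaving only 1.
Row 4, column 4: row 4 has {2, 1} and column 4 has {1, 3}, leaving only 4.
Row 4, column 3: row 4 has {2, 4, 1} and column 3 has {2, 1}, leaving only 3.
So row 4 reads: 1 2 3 4.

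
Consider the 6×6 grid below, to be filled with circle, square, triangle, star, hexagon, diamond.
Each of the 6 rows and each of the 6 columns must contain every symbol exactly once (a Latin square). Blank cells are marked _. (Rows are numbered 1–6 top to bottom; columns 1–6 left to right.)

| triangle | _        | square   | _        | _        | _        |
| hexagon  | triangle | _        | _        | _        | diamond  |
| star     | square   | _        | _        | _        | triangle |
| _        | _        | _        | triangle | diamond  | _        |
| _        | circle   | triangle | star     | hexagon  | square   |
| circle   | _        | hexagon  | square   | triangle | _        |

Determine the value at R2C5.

square

Row 2, column 4: row 2 has {triangle, hexagon, diamond} and column 4 has {square, triangle, star}, leaving only circle.
Row 2, column 3: row 2 has {circle, triangle, hexagon, diamond} and column 3 has {square, triangle, hexagon}, leaving only star.
Row 2 already has {circle, triangle, star, hexagon, diamond} and column 5 already has {triangle, hexagon, diamond}, so row 2, column 5 must be square.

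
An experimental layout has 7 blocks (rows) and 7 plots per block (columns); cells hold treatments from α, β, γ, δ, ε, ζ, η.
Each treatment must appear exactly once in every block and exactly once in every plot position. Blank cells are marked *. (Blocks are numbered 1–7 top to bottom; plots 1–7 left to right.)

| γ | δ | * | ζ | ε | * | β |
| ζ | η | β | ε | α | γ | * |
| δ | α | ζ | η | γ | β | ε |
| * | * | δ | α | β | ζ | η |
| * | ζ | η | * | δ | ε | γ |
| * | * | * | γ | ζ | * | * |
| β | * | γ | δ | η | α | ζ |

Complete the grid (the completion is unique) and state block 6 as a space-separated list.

Block 1, plot 3: block 1 has {β, γ, δ, ε, ζ} and plot 3 has {β, γ, δ, ζ, η}, leaving only α.
Block 6, plot 3: block 6 has {γ, ζ} and plot 3 has {α, β, γ, δ, ζ, η}, leaving only ε.
Block 6, plot 2: block 6 has {γ, ε, ζ} and plot 2 has {α, δ, ζ, η}, leaving only β.
Block 1, plot 6: block 1 has {α, β, γ, δ, ε, ζ} and plot 6 has {α, β, γ, ε, ζ}, leaving only η.
Block 6, plot 6: block 6 has {β, γ, ε, ζ} and plot 6 has {α, β, γ, ε, ζ, η}, leaving only δ.
Block 6, plot 7: block 6 has {β, γ, δ, ε, ζ} and plot 7 has {β, γ, ε, ζ, η}, leaving only α.
Block 6, plot 1: block 6 has {α, β, γ, δ, ε, ζ} and plot 1 has {β, γ, δ, ζ}, leaving only η.
So block 6 reads: η β ε γ ζ δ α.

η β ε γ ζ δ α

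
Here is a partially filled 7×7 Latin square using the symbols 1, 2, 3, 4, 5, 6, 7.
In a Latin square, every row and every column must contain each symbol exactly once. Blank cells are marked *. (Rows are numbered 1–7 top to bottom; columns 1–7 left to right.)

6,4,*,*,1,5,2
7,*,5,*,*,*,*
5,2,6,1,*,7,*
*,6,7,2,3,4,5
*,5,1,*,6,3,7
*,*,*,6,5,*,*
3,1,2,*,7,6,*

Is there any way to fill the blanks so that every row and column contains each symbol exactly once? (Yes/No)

Row 1, column 3: row 1 has {1, 2, 4, 5, 6} and column 3 has {1, 2, 5, 6, 7}, so it must be 3.
Row 1, column 4: row 1 has {1, 2, 3, 4, 5, 6} and column 4 has {1, 2, 6}, so it must be 7.
Row 2, column 2: row 2 has {5, 7} and column 2 has {1, 2, 4, 5, 6}, so it must be 3.
Row 2, column 4: row 2 has {3, 5, 7} and column 4 has {1, 2, 6, 7}, so it must be 4.
Now row 5, column 4: row 5 together with column 4 already contain {1, 2, 3, 4, 5, 6, 7} — every symbol — so nothing can go there. The grid has no valid completion.

No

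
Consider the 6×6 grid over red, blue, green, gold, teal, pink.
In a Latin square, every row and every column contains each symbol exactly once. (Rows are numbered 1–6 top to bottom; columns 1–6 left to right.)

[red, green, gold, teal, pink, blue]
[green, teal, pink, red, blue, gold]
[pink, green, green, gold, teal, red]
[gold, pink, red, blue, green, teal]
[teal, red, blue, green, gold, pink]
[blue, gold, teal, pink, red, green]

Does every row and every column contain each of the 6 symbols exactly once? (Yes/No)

Column 2 contains green twice (at rows 1 and 3), so it is not a permutation.

No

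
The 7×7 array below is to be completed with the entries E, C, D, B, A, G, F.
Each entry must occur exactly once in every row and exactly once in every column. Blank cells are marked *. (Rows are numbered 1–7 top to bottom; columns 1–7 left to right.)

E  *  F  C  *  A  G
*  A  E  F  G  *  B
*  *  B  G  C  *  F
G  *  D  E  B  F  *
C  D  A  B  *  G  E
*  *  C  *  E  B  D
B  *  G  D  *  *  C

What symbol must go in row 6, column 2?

Row 1, column 2: row 1 has {E, C, A, G, F} and column 2 has {D, A}, leaving only B.
Row 1, column 5: row 1 has {E, C, B, A, G, F} and column 5 has {E, C, B, G}, leaving only D.
Row 2, column 1: row 2 has {E, B, A, G, F} and column 1 has {E, C, B, G}, leaving only D.
Row 2, column 6: row 2 has {E, D, B, A, G, F} and column 6 has {B, A, G, F}, leaving only C.
Row 3, column 1: row 3 has {C, B, G, F} and column 1 has {E, C, D, B, G}, leaving only A.
Row 3, column 2: row 3 has {C, B, A, G, F} and column 2 has {D, B, A}, leaving only E.
Row 3, column 6: row 3 has {E, C, B, A, G, F} and column 6 has {C, B, A, G, F}, leaving only D.
Row 4, column 2: row 4 has {E, D, B, G, F} and column 2 has {E, D, B, A}, leaving only C.
Row 4, column 7: row 4 has {E, C, D, B, G, F} and column 7 has {E, C, D, B, G, F}, leaving only A.
Row 5, column 5: row 5 has {E, C, D, B, A, G} and column 5 has {E, C, D, B, G}, leaving only F.
Row 6, column 1: row 6 has {E, C, D, B} and column 1 has {E, C, D, B, A, G}, leaving only F.
Row 6 already has {E, C, D, B, F} and column 2 already has {E, C, D, B, A}, so row 6, column 2 must be G.

G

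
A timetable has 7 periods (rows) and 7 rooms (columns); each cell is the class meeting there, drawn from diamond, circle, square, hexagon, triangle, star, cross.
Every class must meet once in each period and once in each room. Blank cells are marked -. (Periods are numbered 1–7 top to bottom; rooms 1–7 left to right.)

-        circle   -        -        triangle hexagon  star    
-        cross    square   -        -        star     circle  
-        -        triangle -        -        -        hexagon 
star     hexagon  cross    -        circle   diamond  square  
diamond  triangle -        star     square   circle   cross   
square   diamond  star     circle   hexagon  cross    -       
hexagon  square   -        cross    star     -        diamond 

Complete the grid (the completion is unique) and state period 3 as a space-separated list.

circle star triangle diamond cross square hexagon

Period 3, room 2: period 3 has {hexagon, triangle} and room 2 has {diamond, circle, square, hexagon, triangle, cross}, leaving only star.
Period 3, room 6: period 3 has {hexagon, triangle, star} and room 6 has {diamond, circle, hexagon, star, cross}, leaving only square.
Period 3, room 4: period 3 has {square, hexagon, triangle, star} and room 4 has {circle, star, cross}, leaving only diamond.
Period 3, room 5: period 3 has {diamond, square, hexagon, triangle, star} and room 5 has {circle, square, hexagon, triangle, star}, leaving only cross.
Period 3, room 1: period 3 has {diamond, square, hexagon, triangle, star, cross} and room 1 has {diamond, square, hexagon, star}, leaving only circle.
So period 3 reads: circle star triangle diamond cross square hexagon.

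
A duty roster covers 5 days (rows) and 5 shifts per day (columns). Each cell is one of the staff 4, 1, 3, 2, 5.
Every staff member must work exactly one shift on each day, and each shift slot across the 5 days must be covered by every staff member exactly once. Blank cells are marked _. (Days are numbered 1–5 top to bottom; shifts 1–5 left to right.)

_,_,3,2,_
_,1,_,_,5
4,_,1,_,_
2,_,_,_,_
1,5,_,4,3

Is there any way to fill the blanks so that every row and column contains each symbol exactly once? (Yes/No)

No

Day 1, shift 1: day 1 has {3, 2} and shift 1 has {4, 1, 2}, so it must be 5.
Day 1, shift 2: day 1 has {3, 2, 5} and shift 2 has {1, 5}, so it must be 4.
Day 1, shift 5: day 1 has {4, 3, 2, 5} and shift 5 has {3, 5}, so it must be 1.
Day 2, shift 1: day 2 has {1, 5} and shift 1 has {4, 1, 2, 5}, so it must be 3.
Now day 2, shift 4: day 2 together with shift 4 already contain {4, 1, 3, 2, 5} — every symbol — so nothing can go there. The grid has no valid completion.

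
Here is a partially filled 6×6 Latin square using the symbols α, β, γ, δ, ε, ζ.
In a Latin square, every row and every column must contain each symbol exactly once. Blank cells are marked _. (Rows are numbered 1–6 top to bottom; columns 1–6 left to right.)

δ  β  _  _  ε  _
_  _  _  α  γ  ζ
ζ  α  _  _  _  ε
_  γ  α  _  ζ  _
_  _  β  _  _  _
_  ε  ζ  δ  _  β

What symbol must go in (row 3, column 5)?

Row 1, column 3: row 1 has {β, δ, ε} and column 3 has {α, β, ζ}, leaving only γ.
Row 1, column 4: row 1 has {β, γ, δ, ε} and column 4 has {α, δ}, leaving only ζ.
Row 1, column 6: row 1 has {β, γ, δ, ε, ζ} and column 6 has {β, ε, ζ}, leaving only α.
Row 2, column 2: row 2 has {α, γ, ζ} and column 2 has {α, β, γ, ε}, leaving only δ.
Row 2, column 3: row 2 has {α, γ, δ, ζ} and column 3 has {α, β, γ, ζ}, leaving only ε.
Row 2, column 1: row 2 has {α, γ, δ, ε, ζ} and column 1 has {δ, ζ}, leaving only β.
Row 3, column 3: row 3 has {α, ε, ζ} and column 3 has {α, β, γ, ε, ζ}, leaving only δ.
Row 3 already has {α, δ, ε, ζ} and column 5 already has {γ, ε, ζ}, so row 3, column 5 must be β.

β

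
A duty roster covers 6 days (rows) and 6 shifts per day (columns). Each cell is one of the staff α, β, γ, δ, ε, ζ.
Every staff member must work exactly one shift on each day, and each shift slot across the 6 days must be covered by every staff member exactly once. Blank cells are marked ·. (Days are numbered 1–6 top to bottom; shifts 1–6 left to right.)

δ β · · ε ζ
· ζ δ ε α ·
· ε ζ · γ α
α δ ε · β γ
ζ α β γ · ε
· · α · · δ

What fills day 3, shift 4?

Day 1, shift 3: day 1 has {β, δ, ε, ζ} and shift 3 has {α, β, δ, ε, ζ}, leaving only γ.
Day 1, shift 4: day 1 has {β, γ, δ, ε, ζ} and shift 4 has {γ, ε}, leaving only α.
Day 2, shift 6: day 2 has {α, δ, ε, ζ} and shift 6 has {α, γ, δ, ε, ζ}, leaving only β.
Day 2, shift 1: day 2 has {α, β, δ, ε, ζ} and shift 1 has {α, δ, ζ}, leaving only γ.
Day 3, shift 1: day 3 has {α, γ, ε, ζ} and shift 1 has {α, γ, δ, ζ}, leaving only β.
Day 3 already has {α, β, γ, ε, ζ} and shift 4 already has {α, γ, ε}, so day 3, shift 4 must be δ.

δ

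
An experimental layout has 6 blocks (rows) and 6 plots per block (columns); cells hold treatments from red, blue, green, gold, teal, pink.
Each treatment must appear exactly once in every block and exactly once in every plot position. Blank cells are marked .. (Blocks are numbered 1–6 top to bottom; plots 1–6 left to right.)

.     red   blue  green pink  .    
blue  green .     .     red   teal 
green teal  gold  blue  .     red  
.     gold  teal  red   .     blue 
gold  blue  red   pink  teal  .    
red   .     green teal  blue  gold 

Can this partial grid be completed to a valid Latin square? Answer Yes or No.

No

Block 1, plot 6: block 1 together with plot 6 already contain {red, blue, green, gold, teal, pink} — every symbol — so nothing can go there. The grid has no valid completion.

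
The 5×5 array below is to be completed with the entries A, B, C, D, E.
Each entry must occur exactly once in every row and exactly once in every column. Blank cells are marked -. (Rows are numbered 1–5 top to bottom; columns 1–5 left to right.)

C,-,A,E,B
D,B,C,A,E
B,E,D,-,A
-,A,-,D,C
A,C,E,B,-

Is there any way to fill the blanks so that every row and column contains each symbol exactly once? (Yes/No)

No row or column among the givens repeats a symbol, and propagating forced cells runs into no contradiction.
One valid completion exists (for instance, C D A E B / D B C A E / B E D C A / E A B D C / A C E B D).

Yes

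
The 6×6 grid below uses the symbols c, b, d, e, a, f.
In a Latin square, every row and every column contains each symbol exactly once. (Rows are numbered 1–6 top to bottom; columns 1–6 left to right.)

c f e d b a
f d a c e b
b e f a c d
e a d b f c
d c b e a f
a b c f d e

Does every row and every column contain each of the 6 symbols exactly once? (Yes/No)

Yes

Each row is a permutation of the 6 symbols, and so is each column.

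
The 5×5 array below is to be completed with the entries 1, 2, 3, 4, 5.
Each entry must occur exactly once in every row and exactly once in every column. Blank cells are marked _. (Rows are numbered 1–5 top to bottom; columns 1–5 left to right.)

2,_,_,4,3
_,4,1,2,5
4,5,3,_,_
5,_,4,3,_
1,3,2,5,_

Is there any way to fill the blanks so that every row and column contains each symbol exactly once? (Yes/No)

No row or column among the givens repeats a symbol, and propagating forced cells runs into no contradiction.
One valid completion exists (for instance, 2 1 5 4 3 / 3 4 1 2 5 / 4 5 3 1 2 / 5 2 4 3 1 / 1 3 2 5 4).

Yes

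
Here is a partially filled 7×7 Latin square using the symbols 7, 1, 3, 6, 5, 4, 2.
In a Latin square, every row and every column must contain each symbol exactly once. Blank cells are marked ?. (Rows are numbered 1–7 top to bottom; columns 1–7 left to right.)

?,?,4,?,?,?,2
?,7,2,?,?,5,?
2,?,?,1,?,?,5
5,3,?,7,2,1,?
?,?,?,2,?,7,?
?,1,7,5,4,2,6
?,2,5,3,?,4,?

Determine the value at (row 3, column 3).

3

Row 1, column 4: row 1 has {4, 2} and column 4 has {7, 1, 3, 5, 2}, leaving only 6.
Row 1, column 2: row 1 has {6, 4, 2} and column 2 has {7, 1, 3, 2}, leaving only 5.
Row 1, column 6: row 1 has {6, 5, 4, 2} and column 6 has {7, 1, 5, 4, 2}, leaving only 3.
Row 2, column 4: row 2 has {7, 5, 2} and column 4 has {7, 1, 3, 6, 5, 2}, leaving only 4.
Row 3, column 6: row 3 has {1, 5, 2} and column 6 has {7, 1, 3, 5, 4, 2}, leaving only 6.
Row 3 already has {1, 6, 5, 2} and column 3 already has {7, 5, 4, 2}, so row 3, column 3 must be 3.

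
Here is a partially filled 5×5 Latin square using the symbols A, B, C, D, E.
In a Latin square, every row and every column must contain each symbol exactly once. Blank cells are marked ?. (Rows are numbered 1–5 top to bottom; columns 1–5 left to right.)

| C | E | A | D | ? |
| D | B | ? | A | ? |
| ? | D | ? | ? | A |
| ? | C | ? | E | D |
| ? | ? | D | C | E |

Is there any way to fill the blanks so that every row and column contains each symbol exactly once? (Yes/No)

Yes

No row or column among the givens repeats a symbol, and propagating forced cells runs into no contradiction.
One valid completion exists (for instance, C E A D B / D B E A C / E D C B A / A C B E D / B A D C E).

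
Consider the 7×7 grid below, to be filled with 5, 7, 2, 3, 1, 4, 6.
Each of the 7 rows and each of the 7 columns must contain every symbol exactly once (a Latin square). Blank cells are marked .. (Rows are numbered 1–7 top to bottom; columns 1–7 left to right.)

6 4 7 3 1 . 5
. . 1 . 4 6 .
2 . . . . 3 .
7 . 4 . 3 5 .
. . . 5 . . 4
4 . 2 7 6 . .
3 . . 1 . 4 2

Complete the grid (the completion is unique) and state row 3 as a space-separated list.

Row 1, column 6: row 1 has {5, 7, 3, 1, 4, 6} and column 6 has {5, 3, 4, 6}, leaving only 2.
Row 2, column 1: row 2 has {1, 4, 6} and column 1 has {7, 2, 3, 4, 6}, leaving only 5.
Row 2, column 4: row 2 has {5, 1, 4, 6} and column 4 has {5, 7, 3, 1}, leaving only 2.
Row 4, column 4: row 4 has {5, 7, 3, 4} and column 4 has {5, 7, 2, 3, 1}, leaving only 6.
Row 3, column 4: row 3 has {2, 3} and column 4 has {5, 7, 2, 3, 1, 6}, leaving only 4.
Row 4, column 7: row 4 has {5, 7, 3, 4, 6} and column 7 has {5, 2, 4}, leaving only 1.
Row 4, column 2: row 4 has {5, 7, 3, 1, 4, 6} and column 2 has {4}, leaving only 2.
Row 5, column 1: row 5 has {5, 4} and column 1 has {5, 7, 2, 3, 4, 6}, leaving only 1.
Row 5, column 6: row 5 has {5, 1, 4} and column 6 has {5, 2, 3, 4, 6}, leaving only 7.
Row 5, column 5: row 5 has {5, 7, 1, 4} and column 5 has {3, 1, 4, 6}, leaving only 2.
Row 6, column 6: row 6 has {7, 2, 4, 6} and column 6 has {5, 7, 2, 3, 4, 6}, leaving only 1.
Row 6, column 7: row 6 has {7, 2, 1, 4, 6} and column 7 has {5, 2, 1, 4}, leaving only 3.
Row 2, column 7: row 2 has {5, 2, 1, 4, 6} and column 7 has {5, 2, 3, 1, 4}, leaving only 7.
Row 3, column 7: row 3 has {2, 3, 4} and column 7 has {5, 7, 2, 3, 1, 4}, leaving only 6.
Row 3, column 3: row 3 has {2, 3, 4, 6} and column 3 has {7, 2, 1, 4}, leaving only 5.
Row 3, column 5: row 3 has {5, 2, 3, 4, 6} and column 5 has {2, 3, 1, 4, 6}, leaving only 7.
Row 3, column 2: row 3 has {5, 7, 2, 3, 4, 6} and column 2 has {2, 4}, leaving only 1.
So row 3 reads: 2 1 5 4 7 3 6.

2 1 5 4 7 3 6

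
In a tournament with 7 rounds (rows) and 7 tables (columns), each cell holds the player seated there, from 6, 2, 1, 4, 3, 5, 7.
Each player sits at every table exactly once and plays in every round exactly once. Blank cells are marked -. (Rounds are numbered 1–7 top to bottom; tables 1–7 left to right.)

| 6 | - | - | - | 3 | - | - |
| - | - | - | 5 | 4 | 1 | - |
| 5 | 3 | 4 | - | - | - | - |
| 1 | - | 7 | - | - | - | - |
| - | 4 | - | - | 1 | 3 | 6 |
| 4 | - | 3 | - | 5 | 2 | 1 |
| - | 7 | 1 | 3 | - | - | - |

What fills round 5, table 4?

Round 6, table 2: round 6 has {2, 1, 4, 3, 5} and table 2 has {4, 3, 7}, leaving only 6.
Round 2, table 2: round 2 has {1, 4, 5} and table 2 has {6, 4, 3, 7}, leaving only 2.
Round 2, table 3: round 2 has {2, 1, 4, 5} and table 3 has {1, 4, 3, 7}, leaving only 6.
Round 4, table 2: round 4 has {1, 7} and table 2 has {6, 2, 4, 3, 7}, leaving only 5.
Round 1, table 2: round 1 has {6, 3} and table 2 has {6, 2, 4, 3, 5, 7}, leaving only 1.
Round 6, table 4: round 6 has {6, 2, 1, 4, 3, 5} and table 4 has {3, 5}, leaving only 7.
Round 5 already has {6, 1, 4, 3} and table 4 already has {3, 5, 7}, so round 5, table 4 must be 2.

2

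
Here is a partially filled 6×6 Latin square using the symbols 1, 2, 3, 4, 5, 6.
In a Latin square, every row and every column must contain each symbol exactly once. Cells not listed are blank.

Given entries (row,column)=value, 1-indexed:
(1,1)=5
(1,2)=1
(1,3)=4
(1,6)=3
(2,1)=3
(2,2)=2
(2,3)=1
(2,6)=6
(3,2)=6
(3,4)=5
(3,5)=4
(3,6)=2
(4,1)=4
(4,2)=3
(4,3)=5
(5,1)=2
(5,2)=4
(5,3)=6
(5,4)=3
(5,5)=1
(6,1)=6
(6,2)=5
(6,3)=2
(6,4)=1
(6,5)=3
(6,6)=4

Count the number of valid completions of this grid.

2

Row 1, column 4: eliminating its row and column leaves {2, 6}.
Row 1, column 5: eliminating its row and column leaves {2, 6}.
Row 2, column 4: eliminating its row and column leaves {4}.
Row 2, column 5: eliminating its row and column leaves {5}.
Row 3, column 1: eliminating its row and column leaves {1}.
Row 3, column 3: eliminating its row and column leaves {3}.
Row 4, column 4: eliminating its row and column leaves {2, 6}.
Row 4, column 5: eliminating its row and column leaves {2, 6}.
Row 4, column 6: eliminating its row and column leaves {1}.
Row 5, column 6: eliminating its row and column leaves {5}.
Enumerating the assignments across these blanks that avoid any row or column repeat gives 2 completions.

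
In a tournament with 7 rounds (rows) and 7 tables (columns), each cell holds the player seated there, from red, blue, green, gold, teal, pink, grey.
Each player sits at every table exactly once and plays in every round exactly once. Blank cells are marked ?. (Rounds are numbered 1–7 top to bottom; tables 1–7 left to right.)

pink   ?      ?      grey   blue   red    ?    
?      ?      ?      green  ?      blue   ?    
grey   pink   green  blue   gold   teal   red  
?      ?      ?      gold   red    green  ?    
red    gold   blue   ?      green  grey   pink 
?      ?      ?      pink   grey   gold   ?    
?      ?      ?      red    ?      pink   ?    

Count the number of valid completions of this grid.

12

Round 1, table 2: eliminating its round and table leaves {green, teal}.
Round 1, table 3: eliminating its round and table leaves {gold, teal}.
Round 1, table 7: eliminating its round and table leaves {green, gold, teal}.
Round 2, table 1: eliminating its round and table leaves {gold, teal}.
Round 2, table 2: eliminating its round and table leaves {red, teal, grey}.
Round 2, table 3: eliminating its round and table leaves {red, gold, teal, pink, grey}.
Round 2, table 5: eliminating its round and table leaves {teal, pink}.
Round 2, table 7: eliminating its round and table leaves {gold, teal, grey}.
Round 4, table 1: eliminating its round and table leaves {blue, teal}.
Round 4, table 2: eliminating its round and table leaves {blue, teal, grey}.
Round 4, table 3: eliminating its round and table leaves {teal, pink, grey}.
Round 4, table 7: eliminating its round and table leaves {blue, teal, grey}.
Round 5, table 4: eliminating its round and table leaves {teal}.
Round 6, table 1: eliminating its round and table leaves {blue, green, teal}.
Round 6, table 2: eliminating its round and table leaves {red, blue, green, teal}.
Round 6, table 3: eliminating its round and table leaves {red, teal}.
Round 6, table 7: eliminating its round and table leaves {blue, green, teal}.
Round 7, table 1: eliminating its round and table leaves {blue, green, gold, teal}.
Round 7, table 2: eliminating its round and table leaves {blue, green, teal, grey}.
Round 7, table 3: eliminating its round and table leaves {gold, teal, grey}.
Round 7, table 5: eliminating its round and table leaves {teal}.
Round 7, table 7: eliminating its round and table leaves {blue, green, gold, teal, grey}.
Enumerating the assignments across these blanks that avoid any round or table repeat gives 12 completions.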